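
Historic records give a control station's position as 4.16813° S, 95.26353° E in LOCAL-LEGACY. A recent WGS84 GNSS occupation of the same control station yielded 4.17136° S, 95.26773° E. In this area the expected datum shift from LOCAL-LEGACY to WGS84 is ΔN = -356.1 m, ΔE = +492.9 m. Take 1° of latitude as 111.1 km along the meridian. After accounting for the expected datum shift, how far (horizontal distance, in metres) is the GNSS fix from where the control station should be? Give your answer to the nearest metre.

28 m

Observed coordinate differences: Δφ = -0.00323°, Δλ = +0.00420°.
Converting to metres (1° lat = 111100 m, cos φ = 0.997355): observed ΔN = -358.9 m, observed ΔE = 465.4 m.
Subtracting the expected shift leaves a residual of -358.9 − (-356.1) = -2.8 m north and 465.4 − (492.9) = -27.5 m east.
Residual distance = √((-2.8)² + (-27.5)²) = 27.7 m.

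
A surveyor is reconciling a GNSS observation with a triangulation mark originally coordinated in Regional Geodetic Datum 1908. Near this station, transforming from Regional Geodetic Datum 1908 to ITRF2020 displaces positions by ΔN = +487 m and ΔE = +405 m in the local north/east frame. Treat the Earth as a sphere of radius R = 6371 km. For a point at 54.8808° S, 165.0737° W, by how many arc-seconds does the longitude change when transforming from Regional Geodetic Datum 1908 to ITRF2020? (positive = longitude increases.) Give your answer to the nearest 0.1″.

At latitude -54.8808°, cos φ = 0.575279.
One radian of longitude at latitude φ spans R cos φ, so Δλ = ΔE / (R cos φ) = 405.0 / (6371000 × 0.575279) = 1.1050e-04 rad = 22.793″.

Δλ = 22.8″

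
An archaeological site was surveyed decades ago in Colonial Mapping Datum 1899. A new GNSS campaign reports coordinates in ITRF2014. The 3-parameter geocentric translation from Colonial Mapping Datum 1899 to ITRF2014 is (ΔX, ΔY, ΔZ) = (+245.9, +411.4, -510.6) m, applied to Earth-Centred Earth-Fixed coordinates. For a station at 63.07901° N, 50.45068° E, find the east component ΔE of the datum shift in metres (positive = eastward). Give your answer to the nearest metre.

The local east axis at (φ, λ) is (−sin λ, cos λ, 0), so ΔE = −sin(50.45068°)·245.9 + cos(50.45068°)·411.4 = 72.35 m.

ΔE = 72 m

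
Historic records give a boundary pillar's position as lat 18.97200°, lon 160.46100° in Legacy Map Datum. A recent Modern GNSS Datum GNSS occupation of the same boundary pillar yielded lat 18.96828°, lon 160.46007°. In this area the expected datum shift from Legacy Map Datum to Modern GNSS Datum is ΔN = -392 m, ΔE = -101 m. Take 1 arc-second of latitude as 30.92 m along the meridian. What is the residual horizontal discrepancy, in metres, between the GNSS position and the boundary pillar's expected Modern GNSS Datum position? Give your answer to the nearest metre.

Observed coordinate differences: Δφ = -0.00372°, Δλ = -0.00093°.
Converting to metres (1° lat = 111312 m, cos φ = 0.945678): observed ΔN = -414.1 m, observed ΔE = -97.9 m.
Subtracting the expected shift leaves a residual of -414.1 − (-392) = -22.1 m north and -97.9 − (-101) = 3.1 m east.
Residual distance = √((-22.1)² + 3.1²) = 22.3 m.

22 m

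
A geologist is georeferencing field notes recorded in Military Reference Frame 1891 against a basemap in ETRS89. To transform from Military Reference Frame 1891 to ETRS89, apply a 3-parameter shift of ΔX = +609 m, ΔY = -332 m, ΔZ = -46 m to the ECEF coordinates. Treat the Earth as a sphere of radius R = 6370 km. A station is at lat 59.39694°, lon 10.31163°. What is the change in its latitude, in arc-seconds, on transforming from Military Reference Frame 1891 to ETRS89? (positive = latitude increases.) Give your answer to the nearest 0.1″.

sin φ = 0.860715, cos φ = 0.509087, sin λ = 0.179002, cos λ = 0.983849.
North component: ΔN = −sin φ cos λ·ΔX − sin φ sin λ·ΔY + cos φ·ΔZ = −(0.860715)(0.983849)(609) − (0.860715)(0.179002)(-332) + (0.509087)(-46) = -487.98 m.
1° of latitude spans πR/180 = 111177 m, so Δφ = -487.98 / 111177 × 3600 = -15.801″.

Δφ = -15.8″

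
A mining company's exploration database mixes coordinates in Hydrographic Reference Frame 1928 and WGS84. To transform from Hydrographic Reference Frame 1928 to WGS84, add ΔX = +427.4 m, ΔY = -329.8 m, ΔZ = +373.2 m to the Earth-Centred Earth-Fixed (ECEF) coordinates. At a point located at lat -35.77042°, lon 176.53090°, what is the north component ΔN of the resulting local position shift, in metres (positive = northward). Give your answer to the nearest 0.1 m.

ΔN = 41.8 m

At φ = -35.77042°, λ = 176.53090°: sin φ = -0.584539, cos φ = 0.811366, sin λ = 0.060510, cos λ = -0.998168.
ΔN = −sin φ cos λ·ΔX − sin φ sin λ·ΔY + cos φ·ΔZ = −(-0.584539)(-0.998168)(427.4) − (-0.584539)(0.060510)(-329.8) + (0.811366)(373.2) = 41.76 m.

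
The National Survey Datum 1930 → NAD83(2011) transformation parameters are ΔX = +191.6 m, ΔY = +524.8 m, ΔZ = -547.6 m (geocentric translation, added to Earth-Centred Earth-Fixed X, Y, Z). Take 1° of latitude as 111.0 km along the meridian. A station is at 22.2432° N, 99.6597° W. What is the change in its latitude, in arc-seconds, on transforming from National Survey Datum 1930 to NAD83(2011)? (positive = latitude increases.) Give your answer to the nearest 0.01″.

Δφ = -9.69″

sin φ = 0.378539, cos φ = 0.925585, sin λ = -0.985822, cos λ = -0.167796.
North component: ΔN = −sin φ cos λ·ΔX − sin φ sin λ·ΔY + cos φ·ΔZ = −(0.378539)(-0.167796)(191.6) − (0.378539)(-0.985822)(524.8) + (0.925585)(-547.6) = -298.84 m.
1° of latitude spans 111000 m, so Δφ = -298.84 / 111000 × 3600 = -9.692″.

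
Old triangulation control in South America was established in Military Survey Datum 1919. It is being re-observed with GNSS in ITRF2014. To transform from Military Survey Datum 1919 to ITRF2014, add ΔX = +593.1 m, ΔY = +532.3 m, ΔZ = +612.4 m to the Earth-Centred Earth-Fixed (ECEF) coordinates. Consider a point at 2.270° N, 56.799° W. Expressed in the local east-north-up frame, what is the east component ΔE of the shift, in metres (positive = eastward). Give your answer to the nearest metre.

The local east axis at (φ, λ) is (−sin λ, cos λ, 0), so ΔE = −sin(-56.799°)·593.1 + cos(-56.799°)·532.3 = 787.75 m.

ΔE = 788 m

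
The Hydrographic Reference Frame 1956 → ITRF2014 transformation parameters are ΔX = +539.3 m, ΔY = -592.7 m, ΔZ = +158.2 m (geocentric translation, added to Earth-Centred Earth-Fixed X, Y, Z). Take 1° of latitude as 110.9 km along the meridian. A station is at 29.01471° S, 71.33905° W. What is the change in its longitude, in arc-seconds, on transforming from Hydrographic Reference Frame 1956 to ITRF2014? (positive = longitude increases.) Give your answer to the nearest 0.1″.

Δλ = 11.9″

sin φ = -0.485034, cos φ = 0.874495, sin λ = -0.947429, cos λ = 0.319967.
East component: ΔE = −sin λ·ΔX + cos λ·ΔY = −(-0.947429)(539.3) + (0.319967)(-592.7) = 321.30 m.
1° of latitude spans 110900 m; at latitude φ, 1° of longitude spans that × cos φ = 96981.5 m, so Δλ = 321.30 / 96981.5 × 3600 = 11.927″.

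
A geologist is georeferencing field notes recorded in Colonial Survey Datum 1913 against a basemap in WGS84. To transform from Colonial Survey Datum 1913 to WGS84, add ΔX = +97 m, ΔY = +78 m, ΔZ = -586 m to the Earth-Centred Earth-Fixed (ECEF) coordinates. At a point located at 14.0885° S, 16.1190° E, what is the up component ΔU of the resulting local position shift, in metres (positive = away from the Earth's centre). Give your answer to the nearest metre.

ΔU = 254 m

The local up (radial) axis is (cos φ cos λ, cos φ sin λ, sin φ), giving ΔU = 90.384 + 21.004 + 142.644 = 254.03 m.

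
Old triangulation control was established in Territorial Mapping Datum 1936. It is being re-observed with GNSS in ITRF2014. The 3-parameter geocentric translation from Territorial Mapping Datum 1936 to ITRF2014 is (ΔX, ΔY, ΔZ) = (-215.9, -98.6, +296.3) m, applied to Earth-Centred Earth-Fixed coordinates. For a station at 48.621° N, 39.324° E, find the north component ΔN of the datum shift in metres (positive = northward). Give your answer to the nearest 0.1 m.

ΔN = 368.1 m

The local north axis is (−sin φ cos λ, −sin φ sin λ, cos φ), giving ΔN = 125.320 + 46.885 + 195.865 = 368.07 m.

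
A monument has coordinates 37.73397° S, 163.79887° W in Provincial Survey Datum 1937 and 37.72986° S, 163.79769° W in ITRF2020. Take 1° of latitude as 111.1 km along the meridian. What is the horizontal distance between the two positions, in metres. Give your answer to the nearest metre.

468 m

Δφ = -37.72986° − -37.73397° = +0.00411°; Δλ = -163.79769° − -163.79887° = +0.00118°.
ΔN = Δφ × 111100 = 456.6 m; ΔE = Δλ × 111100 × cos(-37.73397°) = +0.00118 × 111100 × 0.790861 = 103.7 m.
Distance = √(ΔE² + ΔN²) = √(103.7² + 456.6²) = 468.2 m.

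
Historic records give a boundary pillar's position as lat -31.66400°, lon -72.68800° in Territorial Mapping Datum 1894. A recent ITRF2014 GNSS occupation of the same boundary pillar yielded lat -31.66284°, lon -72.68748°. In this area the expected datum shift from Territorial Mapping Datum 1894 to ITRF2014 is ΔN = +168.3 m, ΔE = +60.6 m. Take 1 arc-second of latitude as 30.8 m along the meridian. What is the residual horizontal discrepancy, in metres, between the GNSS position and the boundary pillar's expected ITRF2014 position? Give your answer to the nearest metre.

41 m

Observed coordinate differences: Δφ = +0.00116°, Δλ = +0.00052°.
Converting to metres (1° lat = 110880 m, cos φ = 0.851141): observed ΔN = 128.6 m, observed ΔE = 49.1 m.
Subtracting the expected shift leaves a residual of 128.6 − (168.3) = -39.7 m north and 49.1 − (60.6) = -11.5 m east.
Residual distance = √((-39.7)² + (-11.5)²) = 41.3 m.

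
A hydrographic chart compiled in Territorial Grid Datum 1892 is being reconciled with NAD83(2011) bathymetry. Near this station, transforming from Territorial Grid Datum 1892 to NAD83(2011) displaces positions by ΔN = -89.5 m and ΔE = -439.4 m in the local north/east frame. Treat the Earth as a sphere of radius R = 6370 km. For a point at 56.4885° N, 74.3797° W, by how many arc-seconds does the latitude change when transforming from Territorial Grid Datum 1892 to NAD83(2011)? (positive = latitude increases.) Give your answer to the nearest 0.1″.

On a sphere of radius R, 1 rad of latitude = R, so Δφ = ΔN / R = -89.5 / 6370000 = -1.4050e-05 rad = -2.898″.

Δφ = -2.9″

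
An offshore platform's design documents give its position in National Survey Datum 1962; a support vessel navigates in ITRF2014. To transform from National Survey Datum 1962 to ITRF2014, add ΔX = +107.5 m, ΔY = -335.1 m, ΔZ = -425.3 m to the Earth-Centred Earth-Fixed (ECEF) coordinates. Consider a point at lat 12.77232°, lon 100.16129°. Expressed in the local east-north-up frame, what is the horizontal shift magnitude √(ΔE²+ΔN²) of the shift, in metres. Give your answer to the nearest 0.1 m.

340.9 m

At φ = 12.77232°, λ = 100.16129°: sin φ = 0.221077, cos φ = 0.975256, sin λ = 0.984315, cos λ = -0.176420.
ΔE = −sin λ·ΔX + cos λ·ΔY = −(0.984315)·(107.5) + (-0.176420)·(-335.1) = -46.70 m.
ΔN = −sin φ cos λ·ΔX − sin φ sin λ·ΔY + cos φ·ΔZ = −(0.221077)(-0.176420)(107.5) − (0.221077)(0.984315)(-335.1) + (0.975256)(-425.3) = -337.66 m.
Horizontal magnitude = √(ΔE² + ΔN²) = √((-46.70)² + (-337.66)²) = 340.88 m.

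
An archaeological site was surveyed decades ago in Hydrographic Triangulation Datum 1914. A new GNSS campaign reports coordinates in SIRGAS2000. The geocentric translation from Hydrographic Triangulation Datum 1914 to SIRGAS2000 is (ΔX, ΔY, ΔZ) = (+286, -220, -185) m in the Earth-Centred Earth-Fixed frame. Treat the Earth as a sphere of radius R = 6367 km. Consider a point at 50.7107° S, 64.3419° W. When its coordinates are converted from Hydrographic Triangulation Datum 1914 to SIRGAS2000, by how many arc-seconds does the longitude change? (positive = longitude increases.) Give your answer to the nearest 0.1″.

sin φ = -0.773958, cos φ = 0.633236, sin λ = -0.901394, cos λ = 0.433000.
East component: ΔE = −sin λ·ΔX + cos λ·ΔY = −(-0.901394)(286) + (0.433000)(-220) = 162.54 m.
1° of latitude spans πR/180 = 111125 m; at latitude φ, 1° of longitude spans that × cos φ = 70368.5 m, so Δλ = 162.54 / 70368.5 × 3600 = 8.315″.

Δλ = 8.3″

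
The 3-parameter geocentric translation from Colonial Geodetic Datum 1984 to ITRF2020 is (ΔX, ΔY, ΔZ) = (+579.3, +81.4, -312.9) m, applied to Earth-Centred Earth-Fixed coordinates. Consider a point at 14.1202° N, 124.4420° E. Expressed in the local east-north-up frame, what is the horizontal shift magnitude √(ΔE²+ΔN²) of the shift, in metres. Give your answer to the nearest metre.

576 m

At φ = 14.1202°, λ = 124.4420°: sin φ = 0.243957, cos φ = 0.969786, sin λ = 0.824699, cos λ = -0.565572.
ΔE = −sin λ·ΔX + cos λ·ΔY = −(0.824699)·(579.3) + (-0.565572)·(81.4) = -523.79 m.
ΔN = −sin φ cos λ·ΔX − sin φ sin λ·ΔY + cos φ·ΔZ = −(0.243957)(-0.565572)(579.3) − (0.243957)(0.824699)(81.4) + (0.969786)(-312.9) = -239.89 m.
Horizontal magnitude = √(ΔE² + ΔN²) = √((-523.79)² + (-239.89)²) = 576.11 m.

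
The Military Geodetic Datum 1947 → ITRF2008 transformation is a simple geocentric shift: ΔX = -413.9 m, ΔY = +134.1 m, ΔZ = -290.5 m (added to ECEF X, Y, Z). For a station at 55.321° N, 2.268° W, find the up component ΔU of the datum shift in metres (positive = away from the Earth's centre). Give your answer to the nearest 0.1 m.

ΔU = -477.2 m

At φ = 55.321°, λ = -2.268°: sin φ = 0.822353, cos φ = 0.568978, sin λ = -0.039574, cos λ = 0.999217.
ΔU = cos φ cos λ·ΔX + cos φ sin λ·ΔY + sin φ·ΔZ = (0.568978)(0.999217)(-413.9) + (0.568978)(-0.039574)(134.1) + (0.822353)(-290.5) = -477.23 m.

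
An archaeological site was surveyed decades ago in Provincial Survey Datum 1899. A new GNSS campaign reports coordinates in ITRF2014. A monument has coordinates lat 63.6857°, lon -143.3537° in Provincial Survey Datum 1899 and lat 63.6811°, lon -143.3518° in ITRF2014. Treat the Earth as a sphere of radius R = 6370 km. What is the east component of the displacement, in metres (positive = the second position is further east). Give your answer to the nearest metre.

ΔE = 94 m

Δφ = 63.6811° − 63.6857° = -0.0046°; Δλ = -143.3518° − -143.3537° = +0.0019°.
1° along a meridian = πR/180 = 111177 m.
ΔN = Δφ × 111177 = -511.4 m; ΔE = Δλ × 111177 × cos(63.6857°) = +0.0019 × 111177 × 0.443295 = 93.6 m.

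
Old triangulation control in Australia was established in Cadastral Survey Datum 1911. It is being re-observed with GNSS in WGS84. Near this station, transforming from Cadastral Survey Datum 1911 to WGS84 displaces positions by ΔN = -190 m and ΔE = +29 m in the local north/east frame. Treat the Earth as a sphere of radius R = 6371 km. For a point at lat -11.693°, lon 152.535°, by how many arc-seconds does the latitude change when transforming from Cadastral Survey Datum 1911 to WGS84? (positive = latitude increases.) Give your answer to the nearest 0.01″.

Δφ = -6.15″

On a sphere of radius R, 1 rad of latitude = R, so Δφ = ΔN / R = -190.0 / 6371000 = -2.9823e-05 rad = -6.151″.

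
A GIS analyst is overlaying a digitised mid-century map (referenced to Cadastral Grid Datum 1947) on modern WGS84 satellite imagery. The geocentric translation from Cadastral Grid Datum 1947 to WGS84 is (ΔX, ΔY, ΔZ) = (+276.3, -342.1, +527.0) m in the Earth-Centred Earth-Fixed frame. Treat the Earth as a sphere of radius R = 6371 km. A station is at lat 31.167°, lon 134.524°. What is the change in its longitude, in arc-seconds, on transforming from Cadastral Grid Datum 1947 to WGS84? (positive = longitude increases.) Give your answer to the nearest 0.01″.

Δλ = 1.62″

sin φ = 0.517534, cos φ = 0.855662, sin λ = 0.712957, cos λ = -0.701208.
East component: ΔE = −sin λ·ΔX + cos λ·ΔY = −(0.712957)(276.3) + (-0.701208)(-342.1) = 42.89 m.
1° of latitude spans πR/180 = 111195 m; at latitude φ, 1° of longitude spans that × cos φ = 95145.3 m, so Δλ = 42.89 / 95145.3 × 3600 = 1.623″.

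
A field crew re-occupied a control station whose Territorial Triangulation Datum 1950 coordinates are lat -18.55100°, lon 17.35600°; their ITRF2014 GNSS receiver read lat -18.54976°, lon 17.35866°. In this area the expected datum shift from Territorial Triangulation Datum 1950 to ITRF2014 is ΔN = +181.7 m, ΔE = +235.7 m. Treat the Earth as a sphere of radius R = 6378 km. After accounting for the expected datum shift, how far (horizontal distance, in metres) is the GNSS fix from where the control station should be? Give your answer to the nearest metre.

63 m

Observed coordinate differences: Δφ = +0.00124°, Δλ = +0.00266°.
Converting to metres (1° lat = 111317 m, cos φ = 0.948041): observed ΔN = 138.0 m, observed ΔE = 280.7 m.
Subtracting the expected shift leaves a residual of 138.0 − (181.7) = -43.7 m north and 280.7 − (235.7) = 45.0 m east.
Residual distance = √((-43.7)² + 45.0²) = 62.7 m.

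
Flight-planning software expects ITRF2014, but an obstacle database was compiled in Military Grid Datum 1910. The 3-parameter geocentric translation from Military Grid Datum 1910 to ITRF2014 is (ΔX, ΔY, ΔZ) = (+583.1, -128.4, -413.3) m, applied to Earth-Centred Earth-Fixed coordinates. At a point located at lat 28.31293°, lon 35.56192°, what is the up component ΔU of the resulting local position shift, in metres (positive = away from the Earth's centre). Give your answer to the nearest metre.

At φ = 28.31293°, λ = 35.56192°: sin φ = 0.474287, cos φ = 0.880370, sin λ = 0.581582, cos λ = 0.813487.
ΔU = cos φ cos λ·ΔX + cos φ sin λ·ΔY + sin φ·ΔZ = (0.880370)(0.813487)(583.1) + (0.880370)(0.581582)(-128.4) + (0.474287)(-413.3) = 155.83 m.

ΔU = 156 m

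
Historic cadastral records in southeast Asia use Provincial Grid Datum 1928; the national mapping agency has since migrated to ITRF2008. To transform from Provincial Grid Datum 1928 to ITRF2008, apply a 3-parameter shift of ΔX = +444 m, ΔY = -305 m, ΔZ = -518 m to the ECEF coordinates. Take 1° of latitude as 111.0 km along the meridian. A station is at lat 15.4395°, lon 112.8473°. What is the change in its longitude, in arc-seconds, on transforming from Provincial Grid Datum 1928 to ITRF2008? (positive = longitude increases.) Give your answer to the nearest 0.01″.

sin φ = 0.266221, cos φ = 0.963912, sin λ = 0.921543, cos λ = -0.388276.
East component: ΔE = −sin λ·ΔX + cos λ·ΔY = −(0.921543)(444) + (-0.388276)(-305) = -290.74 m.
1° of latitude spans 111000 m; at latitude φ, 1° of longitude spans that × cos φ = 106994.2 m, so Δλ = -290.74 / 106994.2 × 3600 = -9.782″.

Δλ = -9.78″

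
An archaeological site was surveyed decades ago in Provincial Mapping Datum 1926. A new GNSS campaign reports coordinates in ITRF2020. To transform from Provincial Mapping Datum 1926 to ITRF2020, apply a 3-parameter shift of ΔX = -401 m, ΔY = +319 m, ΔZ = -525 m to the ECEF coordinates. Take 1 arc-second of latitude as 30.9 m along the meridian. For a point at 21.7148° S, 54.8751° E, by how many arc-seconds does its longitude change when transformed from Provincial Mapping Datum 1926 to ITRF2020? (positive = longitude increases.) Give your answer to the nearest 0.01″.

sin φ = -0.369987, cos φ = 0.929037, sin λ = 0.817900, cos λ = 0.575361.
East component: ΔE = −sin λ·ΔX + cos λ·ΔY = −(0.817900)(-401) + (0.575361)(319) = 511.52 m.
1° of latitude spans 3600 × 30.90 = 111240 m; at latitude φ, 1° of longitude spans that × cos φ = 103346.1 m, so Δλ = 511.52 / 103346.1 × 3600 = 17.818″.

Δλ = 17.82″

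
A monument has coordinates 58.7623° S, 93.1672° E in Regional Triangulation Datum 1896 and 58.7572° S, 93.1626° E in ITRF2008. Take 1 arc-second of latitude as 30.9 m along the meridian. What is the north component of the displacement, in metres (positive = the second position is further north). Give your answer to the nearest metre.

ΔN = 567 m

Δφ = -58.7572° − -58.7623° = +0.0051°; Δλ = 93.1626° − 93.1672° = -0.0046°.
1° of latitude = 3600 × 30.90 = 111240 m.
ΔN = Δφ × 111240 = 567.3 m; ΔE = Δλ × 111240 × cos(-58.7623°) = -0.0046 × 111240 × 0.518590 = -265.4 m.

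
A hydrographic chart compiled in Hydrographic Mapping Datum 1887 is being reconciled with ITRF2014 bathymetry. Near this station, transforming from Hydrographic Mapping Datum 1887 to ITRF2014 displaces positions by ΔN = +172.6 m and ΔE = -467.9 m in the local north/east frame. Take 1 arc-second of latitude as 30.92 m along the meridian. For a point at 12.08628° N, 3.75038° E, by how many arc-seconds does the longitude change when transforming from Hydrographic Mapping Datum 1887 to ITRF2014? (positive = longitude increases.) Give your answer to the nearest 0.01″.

Δλ = -15.48″

At latitude 12.08628°, cos φ = 0.977833.
1″ of longitude at this latitude = 30.92 × cos φ = 30.2346 m, so Δλ = -467.9 / 30.2346 = -15.476″.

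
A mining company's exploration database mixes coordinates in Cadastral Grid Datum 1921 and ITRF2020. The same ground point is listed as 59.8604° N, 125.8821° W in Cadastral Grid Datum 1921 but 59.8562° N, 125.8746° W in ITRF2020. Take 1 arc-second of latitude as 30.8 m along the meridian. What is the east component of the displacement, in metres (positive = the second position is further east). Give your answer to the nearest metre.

ΔE = 418 m

Δφ = 59.8562° − 59.8604° = -0.0042°; Δλ = -125.8746° − -125.8821° = +0.0075°.
1° of latitude = 3600 × 30.80 = 110880 m.
ΔN = Δφ × 110880 = -465.7 m; ΔE = Δλ × 110880 × cos(59.8604°) = +0.0075 × 110880 × 0.502109 = 417.6 m.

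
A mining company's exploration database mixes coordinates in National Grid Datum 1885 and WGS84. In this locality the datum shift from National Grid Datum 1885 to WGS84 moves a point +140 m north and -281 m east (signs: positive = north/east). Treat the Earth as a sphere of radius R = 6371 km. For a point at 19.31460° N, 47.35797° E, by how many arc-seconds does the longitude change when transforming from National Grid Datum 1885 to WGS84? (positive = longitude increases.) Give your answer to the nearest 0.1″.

Δλ = -9.6″

At latitude 19.31460°, cos φ = 0.943717.
One radian of longitude at latitude φ spans R cos φ, so Δλ = ΔE / (R cos φ) = -281.0 / (6371000 × 0.943717) = -4.6737e-05 rad = -9.640″.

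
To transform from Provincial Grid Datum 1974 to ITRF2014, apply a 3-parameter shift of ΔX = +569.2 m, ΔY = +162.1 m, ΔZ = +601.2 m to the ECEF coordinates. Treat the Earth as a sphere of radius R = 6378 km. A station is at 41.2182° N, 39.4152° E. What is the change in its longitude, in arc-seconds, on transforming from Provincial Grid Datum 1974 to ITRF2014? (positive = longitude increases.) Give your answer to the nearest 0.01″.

Δλ = -10.15″

sin φ = 0.658928, cos φ = 0.752206, sin λ = 0.634935, cos λ = 0.772565.
East component: ΔE = −sin λ·ΔX + cos λ·ΔY = −(0.634935)(569.2) + (0.772565)(162.1) = -236.17 m.
1° of latitude spans πR/180 = 111317 m; at latitude φ, 1° of longitude spans that × cos φ = 83733.4 m, so Δλ = -236.17 / 83733.4 × 3600 = -10.154″.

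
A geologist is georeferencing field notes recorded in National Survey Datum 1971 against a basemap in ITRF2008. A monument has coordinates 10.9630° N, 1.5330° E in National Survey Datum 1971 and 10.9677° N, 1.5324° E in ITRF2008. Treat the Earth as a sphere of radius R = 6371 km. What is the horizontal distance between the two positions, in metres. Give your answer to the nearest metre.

527 m

Δφ = 10.9677° − 10.9630° = +0.0047°; Δλ = 1.5324° − 1.5330° = -0.0006°.
1° along a meridian = πR/180 = 111195 m.
ΔN = Δφ × 111195 = 522.6 m; ΔE = Δλ × 111195 × cos(10.9630°) = -0.0006 × 111195 × 0.981750 = -65.5 m.
Distance = √(ΔE² + ΔN²) = √((-65.5)² + 522.6²) = 526.7 m.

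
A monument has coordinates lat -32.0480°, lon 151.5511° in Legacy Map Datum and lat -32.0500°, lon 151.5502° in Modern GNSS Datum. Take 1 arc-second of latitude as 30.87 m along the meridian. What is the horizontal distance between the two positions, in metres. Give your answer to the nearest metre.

Δφ = -32.0500° − -32.0480° = -0.0020°; Δλ = 151.5502° − 151.5511° = -0.0009°.
1° of latitude = 3600 × 30.87 = 111132 m.
ΔN = Δφ × 111132 = -222.3 m; ΔE = Δλ × 111132 × cos(-32.0480°) = -0.0009 × 111132 × 0.847604 = -84.8 m.
Distance = √(ΔE² + ΔN²) = √((-84.8)² + (-222.3)²) = 237.9 m.

238 m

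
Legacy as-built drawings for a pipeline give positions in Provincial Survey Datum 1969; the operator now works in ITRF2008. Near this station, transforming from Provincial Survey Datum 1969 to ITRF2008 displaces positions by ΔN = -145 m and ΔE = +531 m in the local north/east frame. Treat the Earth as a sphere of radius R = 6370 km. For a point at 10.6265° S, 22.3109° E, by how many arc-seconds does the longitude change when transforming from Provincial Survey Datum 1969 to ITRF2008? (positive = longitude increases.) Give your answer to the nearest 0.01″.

At latitude -10.6265°, cos φ = 0.982850.
One radian of longitude at latitude φ spans R cos φ, so Δλ = ΔE / (R cos φ) = 531.0 / (6370000 × 0.982850) = 8.4814e-05 rad = 17.494″.

Δλ = 17.49″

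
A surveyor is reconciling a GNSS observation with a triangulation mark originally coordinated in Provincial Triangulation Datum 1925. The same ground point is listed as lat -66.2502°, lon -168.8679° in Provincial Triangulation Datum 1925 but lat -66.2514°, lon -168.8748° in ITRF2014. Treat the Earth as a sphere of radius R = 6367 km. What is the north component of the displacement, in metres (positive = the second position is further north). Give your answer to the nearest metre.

Δφ = -66.2514° − -66.2502° = -0.0012°; Δλ = -168.8748° − -168.8679° = -0.0069°.
1° along a meridian = πR/180 = 111125 m.
ΔN = Δφ × 111125 = -133.4 m; ΔE = Δλ × 111125 × cos(-66.2502°) = -0.0069 × 111125 × 0.402743 = -308.8 m.

ΔN = -133 m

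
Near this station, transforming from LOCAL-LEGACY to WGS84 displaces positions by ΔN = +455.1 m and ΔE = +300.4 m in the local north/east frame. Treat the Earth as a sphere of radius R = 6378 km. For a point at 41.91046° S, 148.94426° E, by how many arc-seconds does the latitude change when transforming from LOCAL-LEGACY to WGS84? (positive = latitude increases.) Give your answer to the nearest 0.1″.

Δφ = 14.7″

On a sphere of radius R, 1 rad of latitude = R, so Δφ = ΔN / R = 455.1 / 6378000 = 7.1355e-05 rad = 14.718″.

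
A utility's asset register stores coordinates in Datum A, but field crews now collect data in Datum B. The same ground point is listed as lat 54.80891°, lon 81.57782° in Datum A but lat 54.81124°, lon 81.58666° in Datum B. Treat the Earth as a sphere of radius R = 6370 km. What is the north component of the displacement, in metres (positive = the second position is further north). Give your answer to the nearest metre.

Δφ = 54.81124° − 54.80891° = +0.00233°; Δλ = 81.58666° − 81.57782° = +0.00884°.
1° along a meridian = πR/180 = 111177 m.
ΔN = Δφ × 111177 = 259.0 m; ΔE = Δλ × 111177 × cos(54.80891°) = +0.00884 × 111177 × 0.576305 = 566.4 m.

ΔN = 259 m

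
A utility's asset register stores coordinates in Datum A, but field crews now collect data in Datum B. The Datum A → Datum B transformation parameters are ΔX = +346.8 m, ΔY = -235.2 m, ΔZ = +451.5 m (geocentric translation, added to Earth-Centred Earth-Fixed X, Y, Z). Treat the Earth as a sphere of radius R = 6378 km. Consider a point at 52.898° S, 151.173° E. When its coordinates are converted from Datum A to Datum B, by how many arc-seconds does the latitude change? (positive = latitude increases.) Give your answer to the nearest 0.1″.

sin φ = -0.797563, cos φ = 0.603236, sin λ = 0.482167, cos λ = -0.876080.
North component: ΔN = −sin φ cos λ·ΔX − sin φ sin λ·ΔY + cos φ·ΔZ = −(-0.797563)(-0.876080)(346.8) − (-0.797563)(0.482167)(-235.2) + (0.603236)(451.5) = -60.41 m.
1° of latitude spans πR/180 = 111317 m, so Δφ = -60.41 / 111317 × 3600 = -1.954″.

Δφ = -2.0″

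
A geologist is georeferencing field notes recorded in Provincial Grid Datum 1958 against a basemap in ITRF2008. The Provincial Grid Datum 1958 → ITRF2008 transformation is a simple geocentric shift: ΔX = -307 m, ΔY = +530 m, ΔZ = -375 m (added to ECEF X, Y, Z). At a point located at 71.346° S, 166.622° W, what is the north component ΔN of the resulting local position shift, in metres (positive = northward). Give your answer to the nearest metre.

ΔN = 47 m

At φ = -71.346°, λ = -166.622°: sin φ = -0.947467, cos φ = 0.319852, sin λ = -0.231374, cos λ = -0.972865.
ΔN = −sin φ cos λ·ΔX − sin φ sin λ·ΔY + cos φ·ΔZ = −(-0.947467)(-0.972865)(-307) − (-0.947467)(-0.231374)(530) + (0.319852)(-375) = 46.85 m.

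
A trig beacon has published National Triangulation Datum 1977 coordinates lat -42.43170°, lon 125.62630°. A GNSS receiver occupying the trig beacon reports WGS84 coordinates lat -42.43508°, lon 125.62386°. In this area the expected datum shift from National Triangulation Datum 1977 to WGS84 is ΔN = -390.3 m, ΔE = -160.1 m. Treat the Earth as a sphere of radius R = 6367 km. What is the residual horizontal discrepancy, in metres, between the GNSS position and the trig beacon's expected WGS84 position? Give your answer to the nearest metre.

Observed coordinate differences: Δφ = -0.00338°, Δλ = -0.00244°.
Converting to metres (1° lat = 111125 m, cos φ = 0.738082): observed ΔN = -375.6 m, observed ΔE = -200.1 m.
Subtracting the expected shift leaves a residual of -375.6 − (-390.3) = 14.7 m north and -200.1 − (-160.1) = -40.0 m east.
Residual distance = √(14.7² + (-40.0)²) = 42.6 m.

43 m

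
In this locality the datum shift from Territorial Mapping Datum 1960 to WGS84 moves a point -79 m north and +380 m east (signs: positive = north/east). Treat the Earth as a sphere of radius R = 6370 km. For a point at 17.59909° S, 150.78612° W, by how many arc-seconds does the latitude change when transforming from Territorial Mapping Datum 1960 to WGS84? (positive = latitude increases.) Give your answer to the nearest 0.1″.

On a sphere of radius R, 1 rad of latitude = R, so Δφ = ΔN / R = -79.0 / 6370000 = -1.2402e-05 rad = -2.558″.

Δφ = -2.6″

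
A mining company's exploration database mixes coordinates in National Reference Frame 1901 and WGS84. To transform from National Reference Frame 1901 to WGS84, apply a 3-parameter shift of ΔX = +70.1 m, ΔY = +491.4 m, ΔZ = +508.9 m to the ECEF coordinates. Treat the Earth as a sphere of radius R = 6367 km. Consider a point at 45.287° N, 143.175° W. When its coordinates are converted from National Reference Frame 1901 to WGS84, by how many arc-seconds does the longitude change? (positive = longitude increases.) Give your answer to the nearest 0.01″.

Δλ = -16.18″

sin φ = 0.710640, cos φ = 0.703556, sin λ = -0.599373, cos λ = -0.800470.
East component: ΔE = −sin λ·ΔX + cos λ·ΔY = −(-0.599373)(70.1) + (-0.800470)(491.4) = -351.33 m.
1° of latitude spans πR/180 = 111125 m; at latitude φ, 1° of longitude spans that × cos φ = 78182.7 m, so Δλ = -351.33 / 78182.7 × 3600 = -16.178″.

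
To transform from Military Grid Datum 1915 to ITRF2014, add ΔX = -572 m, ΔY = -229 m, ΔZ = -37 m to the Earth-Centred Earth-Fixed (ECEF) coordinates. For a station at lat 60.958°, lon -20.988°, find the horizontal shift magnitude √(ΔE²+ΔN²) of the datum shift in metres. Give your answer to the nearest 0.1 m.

563.6 m

At φ = 60.958°, λ = -20.988°: sin φ = 0.874264, cos φ = 0.485451, sin λ = -0.358172, cos λ = 0.933655.
ΔE = −sin λ·ΔX + cos λ·ΔY = −(-0.358172)·(-572) + (0.933655)·(-229) = -418.68 m.
ΔN = −sin φ cos λ·ΔX − sin φ sin λ·ΔY + cos φ·ΔZ = −(0.874264)(0.933655)(-572) − (0.874264)(-0.358172)(-229) + (0.485451)(-37) = 377.23 m.
Horizontal magnitude = √(ΔE² + ΔN²) = √((-418.68)² + 377.23²) = 563.56 m.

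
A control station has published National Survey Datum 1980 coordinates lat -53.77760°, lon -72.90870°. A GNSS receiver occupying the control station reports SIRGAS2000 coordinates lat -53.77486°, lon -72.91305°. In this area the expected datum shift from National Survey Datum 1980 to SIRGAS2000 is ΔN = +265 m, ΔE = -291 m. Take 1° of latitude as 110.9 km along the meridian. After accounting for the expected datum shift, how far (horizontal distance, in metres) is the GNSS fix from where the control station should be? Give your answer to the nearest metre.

39 m

Observed coordinate differences: Δφ = +0.00274°, Δλ = -0.00435°.
Converting to metres (1° lat = 110900 m, cos φ = 0.590921): observed ΔN = 303.9 m, observed ΔE = -285.1 m.
Subtracting the expected shift leaves a residual of 303.9 − (265) = 38.9 m north and -285.1 − (-291) = 5.9 m east.
Residual distance = √(38.9² + 5.9²) = 39.3 m.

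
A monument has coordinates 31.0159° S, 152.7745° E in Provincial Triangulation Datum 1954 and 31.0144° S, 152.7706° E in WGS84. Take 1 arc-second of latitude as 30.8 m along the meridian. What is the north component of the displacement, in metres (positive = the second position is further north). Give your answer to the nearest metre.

ΔN = 166 m

Δφ = -31.0144° − -31.0159° = +0.0015°; Δλ = 152.7706° − 152.7745° = -0.0039°.
1° of latitude = 3600 × 30.80 = 110880 m.
ΔN = Δφ × 110880 = 166.3 m; ΔE = Δλ × 110880 × cos(-31.0159°) = -0.0039 × 110880 × 0.857024 = -370.6 m.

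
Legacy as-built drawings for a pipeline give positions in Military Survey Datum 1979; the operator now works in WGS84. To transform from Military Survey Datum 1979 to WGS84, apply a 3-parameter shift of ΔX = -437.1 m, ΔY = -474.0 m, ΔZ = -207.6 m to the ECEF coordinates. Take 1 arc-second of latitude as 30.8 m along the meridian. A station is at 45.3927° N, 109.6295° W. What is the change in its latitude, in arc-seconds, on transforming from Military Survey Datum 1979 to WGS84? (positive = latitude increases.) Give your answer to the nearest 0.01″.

Δφ = -18.45″

sin φ = 0.711937, cos φ = 0.702244, sin λ = -0.941885, cos λ = -0.335937.
North component: ΔN = −sin φ cos λ·ΔX − sin φ sin λ·ΔY + cos φ·ΔZ = −(0.711937)(-0.335937)(-437.1) − (0.711937)(-0.941885)(-474.0) + (0.702244)(-207.6) = -568.17 m.
1° of latitude spans 3600 × 30.80 = 110880 m, so Δφ = -568.17 / 110880 × 3600 = -18.447″.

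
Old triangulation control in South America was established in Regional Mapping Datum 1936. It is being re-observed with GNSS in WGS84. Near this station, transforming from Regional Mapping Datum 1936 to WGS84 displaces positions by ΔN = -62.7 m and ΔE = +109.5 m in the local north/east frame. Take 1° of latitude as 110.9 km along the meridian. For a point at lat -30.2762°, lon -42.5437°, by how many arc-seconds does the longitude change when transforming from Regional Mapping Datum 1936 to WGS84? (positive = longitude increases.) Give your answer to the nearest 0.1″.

Δλ = 4.1″

At latitude -30.2762°, cos φ = 0.863605.
1° of longitude at this latitude = 110.9 × cos φ = 95.77 km, so Δλ = 109.5 / 95773.8 = 0.0011433° = 4.116″.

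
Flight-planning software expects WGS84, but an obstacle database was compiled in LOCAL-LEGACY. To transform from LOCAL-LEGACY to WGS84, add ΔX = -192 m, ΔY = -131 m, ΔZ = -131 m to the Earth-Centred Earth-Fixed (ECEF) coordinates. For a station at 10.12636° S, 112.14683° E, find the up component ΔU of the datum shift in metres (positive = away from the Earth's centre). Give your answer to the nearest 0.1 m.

At φ = -10.12636°, λ = 112.14683°: sin φ = -0.175820, cos φ = 0.984422, sin λ = 0.926221, cos λ = -0.376981.
ΔU = cos φ cos λ·ΔX + cos φ sin λ·ΔY + sin φ·ΔZ = (0.984422)(-0.376981)(-192) + (0.984422)(0.926221)(-131) + (-0.175820)(-131) = -25.16 m.

ΔU = -25.2 m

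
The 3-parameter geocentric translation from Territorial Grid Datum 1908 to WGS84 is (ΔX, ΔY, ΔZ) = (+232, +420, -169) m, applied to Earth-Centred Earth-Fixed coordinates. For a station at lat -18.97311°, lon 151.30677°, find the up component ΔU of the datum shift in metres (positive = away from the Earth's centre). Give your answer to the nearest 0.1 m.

ΔU = 53.2 m

The local up (radial) axis is (cos φ cos λ, cos φ sin λ, sin φ), giving ΔU = -192.455 + 190.695 + 54.946 = 53.19 m.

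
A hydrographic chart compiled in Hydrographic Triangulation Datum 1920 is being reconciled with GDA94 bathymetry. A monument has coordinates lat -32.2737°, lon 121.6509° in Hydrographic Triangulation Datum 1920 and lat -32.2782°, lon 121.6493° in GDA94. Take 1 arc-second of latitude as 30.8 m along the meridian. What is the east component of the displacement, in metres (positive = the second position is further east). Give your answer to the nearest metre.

Δφ = -32.2782° − -32.2737° = -0.0045°; Δλ = 121.6493° − 121.6509° = -0.0016°.
1° of latitude = 3600 × 30.80 = 110880 m.
ΔN = Δφ × 110880 = -499.0 m; ΔE = Δλ × 110880 × cos(-32.2737°) = -0.0016 × 110880 × 0.845507 = -150.0 m.

ΔE = -150 m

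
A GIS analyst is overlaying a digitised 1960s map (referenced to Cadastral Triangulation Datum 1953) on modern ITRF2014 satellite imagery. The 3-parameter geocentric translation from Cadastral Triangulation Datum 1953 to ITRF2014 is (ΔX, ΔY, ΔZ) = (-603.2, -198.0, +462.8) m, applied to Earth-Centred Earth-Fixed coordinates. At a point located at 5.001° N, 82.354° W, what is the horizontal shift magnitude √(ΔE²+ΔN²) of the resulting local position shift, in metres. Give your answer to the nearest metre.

770 m

The local east axis at (φ, λ) is (−sin λ, cos λ, 0), so ΔE = −sin(-82.354°)·(-603.2) + cos(-82.354°)·(-198.0) = -624.18 m.
The local north axis is (−sin φ cos λ, −sin φ sin λ, cos φ), giving ΔN = 6.996 − 17.107 + 461.038 = 450.93 m.
Horizontal magnitude = √(ΔE² + ΔN²) = √((-624.18)² + 450.93²) = 770.02 m.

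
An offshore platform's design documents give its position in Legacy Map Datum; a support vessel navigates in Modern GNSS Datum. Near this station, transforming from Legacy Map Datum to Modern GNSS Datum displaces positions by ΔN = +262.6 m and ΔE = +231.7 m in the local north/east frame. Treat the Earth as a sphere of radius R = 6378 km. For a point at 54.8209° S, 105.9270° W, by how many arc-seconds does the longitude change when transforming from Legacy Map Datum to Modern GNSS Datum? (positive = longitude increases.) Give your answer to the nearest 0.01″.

At latitude -54.8209°, cos φ = 0.576134.
One radian of longitude at latitude φ spans R cos φ, so Δλ = ΔE / (R cos φ) = 231.7 / (6378000 × 0.576134) = 6.3055e-05 rad = 13.006″.

Δλ = 13.01″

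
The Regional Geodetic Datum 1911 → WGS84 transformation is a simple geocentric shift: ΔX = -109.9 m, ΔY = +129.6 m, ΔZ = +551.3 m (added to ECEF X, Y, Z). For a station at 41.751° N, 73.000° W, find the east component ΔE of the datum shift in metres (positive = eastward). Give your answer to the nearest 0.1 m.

ΔE = -67.2 m

The local east axis at (φ, λ) is (−sin λ, cos λ, 0), so ΔE = −sin(-73.000°)·(-109.9) + cos(-73.000°)·129.6 = -67.21 m.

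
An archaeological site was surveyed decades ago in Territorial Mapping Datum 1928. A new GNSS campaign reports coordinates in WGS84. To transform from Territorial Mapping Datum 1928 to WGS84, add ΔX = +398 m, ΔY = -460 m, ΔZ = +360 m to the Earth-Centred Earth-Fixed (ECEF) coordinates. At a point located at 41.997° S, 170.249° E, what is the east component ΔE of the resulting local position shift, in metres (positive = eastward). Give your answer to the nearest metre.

The local east axis at (φ, λ) is (−sin λ, cos λ, 0), so ΔE = −sin(170.249°)·398 + cos(170.249°)·(-460) = 385.95 m.

ΔE = 386 m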